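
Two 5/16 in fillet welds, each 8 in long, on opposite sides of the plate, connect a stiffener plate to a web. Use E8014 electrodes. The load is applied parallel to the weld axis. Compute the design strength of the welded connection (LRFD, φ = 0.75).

φR_n ≈ 127 kips

E80XX → F_EXX = 80 ksi.
Effective throat t_e = 0.707 × 0.3125 = 0.2209 in.
Total length L = 16 in; A_we = 0.2209 × 16 = 3.535 in².
F_nw = 0.6 F_EXX = 0.6 × 80 = 48 ksi.
φR_n = 0.75 × 48 × 3.535 = 127.3 kips.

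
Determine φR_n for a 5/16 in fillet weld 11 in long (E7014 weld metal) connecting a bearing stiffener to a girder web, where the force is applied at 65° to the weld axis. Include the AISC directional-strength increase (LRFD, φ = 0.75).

E70XX → F_EXX = 70 ksi.
t_e = 0.707 × 0.3125 = 0.2209 in; A_we = 0.2209 × 11 = 2.43 in².
Directional factor: 1.0 + 0.5 sin^1.5(65°) = 1.431.
F_nw = 0.6 × 70 × 1.431 = 60.12 ksi.
φR_n = 0.75 × 60.12 × 2.43 = 109.6 kips.

φR_n ≈ 110 kips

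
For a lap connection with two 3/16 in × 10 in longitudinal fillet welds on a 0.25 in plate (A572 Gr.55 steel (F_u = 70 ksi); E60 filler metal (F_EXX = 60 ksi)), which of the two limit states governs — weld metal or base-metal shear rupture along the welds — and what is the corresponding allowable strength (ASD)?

R_n/Ω ≈ 47.7 kips (weld metal governs)

t_e = 0.707 × 0.1875 = 0.1326 in; L = 20 in.
Weld metal: R_n/Ω = (1/2.0) × 0.6 × 60 × 0.1326 × 20 = 47.72 kips.
Base metal (shear rupture): R_n/Ω = (1/2.0) × 0.6 × 70 × 0.25 × 20 = 105 kips.
Governing: weld metal.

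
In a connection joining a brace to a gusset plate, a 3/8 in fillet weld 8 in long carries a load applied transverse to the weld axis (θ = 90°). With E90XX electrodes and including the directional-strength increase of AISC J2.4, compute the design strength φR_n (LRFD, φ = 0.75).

E90XX → F_EXX = 90 ksi.
t_e = 0.707 × 0.375 = 0.2651 in; A_we = 0.2651 × 8 = 2.121 in².
Directional factor: 1.0 + 0.5 sin^1.5(90°) = 1.5.
F_nw = 0.6 × 90 × 1.5 = 81 ksi.
φR_n = 0.75 × 81 × 2.121 = 128.9 kips.

φR_n ≈ 129 kips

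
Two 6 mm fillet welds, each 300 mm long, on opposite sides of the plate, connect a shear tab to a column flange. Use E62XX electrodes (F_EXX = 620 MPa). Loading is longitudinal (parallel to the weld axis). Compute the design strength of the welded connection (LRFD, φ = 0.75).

Effective throat t_e = 0.707 × 6 = 4.242 mm.
Total length L = 600 mm; A_we = 4.242 × 600 = 2545 mm².
F_nw = 0.6 F_EXX = 0.6 × 620 = 372 MPa.
φR_n = 0.75 × 372 × 2545 × 10⁻³ = 710.1 kN.

φR_n ≈ 710 kN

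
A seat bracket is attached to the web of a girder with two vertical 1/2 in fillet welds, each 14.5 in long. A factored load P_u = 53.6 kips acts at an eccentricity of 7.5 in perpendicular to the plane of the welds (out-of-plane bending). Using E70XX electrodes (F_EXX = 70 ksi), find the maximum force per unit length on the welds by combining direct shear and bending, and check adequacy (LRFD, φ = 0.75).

L_w = 2 × 14.5 = 29 in; section modulus (unit throat) S = 2 × L²/6 = 70.08 in².
Direct shear f_v = P/L_w = 53.6/29 = 1.848 kip/in.
Moment M = P × e = 53.6 × 7.5 = 402 kip·in; bending f_b = M/S = 5.736 kip/in.
f_max = √(f_v² + f_b²) = √(1.848² + 5.736²) = 6.026 kip/in.
φr_n = 0.75 × 0.6 × 70 × (0.707 × 0.5) = 11.14 kip/in → adequate.

f_max ≈ 6.03 kip/in; adequate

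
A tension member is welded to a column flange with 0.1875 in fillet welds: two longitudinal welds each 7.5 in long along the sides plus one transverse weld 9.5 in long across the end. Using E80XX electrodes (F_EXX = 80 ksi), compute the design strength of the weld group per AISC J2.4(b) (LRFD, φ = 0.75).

φR_n ≈ 129 kips

t_e = 0.707 × 0.1875 = 0.1326 in.
R_nwl = 0.6 × 80 × 0.1326 × 15 = 95.44 kips (longitudinal, 2 welds).
R_nwt = 0.6 × 80 × 0.1326 × 9.5 = 60.45 kips (transverse, base value).
(i) R_nwl + R_nwt = 155.9 kips; (ii) 0.85 R_nwl + 1.5 R_nwt = 171.8 kips.
R_n = max = 171.8 kips [governs: (ii)]; φR_n = 128.9 kips.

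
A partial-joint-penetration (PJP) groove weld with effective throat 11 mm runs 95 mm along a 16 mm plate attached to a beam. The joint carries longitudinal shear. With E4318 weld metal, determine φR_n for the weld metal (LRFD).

E43XX → F_EXX = 430 MPa.
Effective throat (given) t_e = 11 mm.
A_we = 11 × 95 = 1045 mm².
F_nw = 0.6 F_EXX = 258 MPa.
φR_n = 0.75 × 258 × 1045 × 10⁻³ = 202.2 kN.

φR_n ≈ 202 kN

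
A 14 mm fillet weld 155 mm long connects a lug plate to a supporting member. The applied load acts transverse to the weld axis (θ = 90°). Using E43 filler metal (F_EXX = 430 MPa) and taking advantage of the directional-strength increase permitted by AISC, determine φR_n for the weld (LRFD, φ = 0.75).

φR_n ≈ 445 kN

t_e = 0.707 × 14 = 9.898 mm; A_we = 9.898 × 155 = 1534 mm².
Directional factor: 1.0 + 0.5 sin^1.5(90°) = 1.5.
F_nw = 0.6 × 430 × 1.5 = 387 MPa.
φR_n = 0.75 × 387 × 1534 × 10⁻³ = 445.3 kN.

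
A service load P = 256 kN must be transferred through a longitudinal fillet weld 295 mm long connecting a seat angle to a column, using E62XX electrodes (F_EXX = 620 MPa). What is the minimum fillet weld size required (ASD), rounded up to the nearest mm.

w = 7 mm

Total weld length L = 295 mm.
Required throat t_e = P × Ω / (0.6 F_EXX × L) = 256 × 2.0 / (0.6 × 620 × 295 × 10⁻³) = 4.666 mm.
Required leg w = t_e / 0.707 = 6.599 mm → use 7 mm.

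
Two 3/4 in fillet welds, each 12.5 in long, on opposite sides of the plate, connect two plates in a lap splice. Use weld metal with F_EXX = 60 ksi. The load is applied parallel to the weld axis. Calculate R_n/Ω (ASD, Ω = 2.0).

Effective throat t_e = 0.707 × 0.75 = 0.5302 in.
Total length L = 25 in; A_we = 0.5302 × 25 = 13.26 in².
F_nw = 0.6 F_EXX = 0.6 × 60 = 36 ksi.
R_n = 36 × 13.26 = 477.2 kip; R_n/Ω = 477.2/2.0 = 238.6 kip.

R_n/Ω ≈ 239 kip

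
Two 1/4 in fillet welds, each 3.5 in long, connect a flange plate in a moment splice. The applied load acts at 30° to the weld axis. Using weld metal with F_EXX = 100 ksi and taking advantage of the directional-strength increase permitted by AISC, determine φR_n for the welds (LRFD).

φR_n ≈ 65.5 kip

t_e = 0.707 × 0.25 = 0.1767 in; A_we = 0.1767 × 7 = 1.237 in².
Directional factor: 1.0 + 0.5 sin^1.5(30°) = 1.177.
F_nw = 0.6 × 100 × 1.177 = 70.61 ksi.
φR_n = 0.75 × 70.61 × 1.237 = 65.52 kip.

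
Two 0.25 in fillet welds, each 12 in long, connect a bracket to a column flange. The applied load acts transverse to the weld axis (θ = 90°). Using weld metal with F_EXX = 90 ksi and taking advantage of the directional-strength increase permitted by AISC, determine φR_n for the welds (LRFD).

t_e = 0.707 × 0.25 = 0.1767 in; A_we = 0.1767 × 24 = 4.242 in².
Directional factor: 1.0 + 0.5 sin^1.5(90°) = 1.5.
F_nw = 0.6 × 90 × 1.5 = 81 ksi.
φR_n = 0.75 × 81 × 4.242 = 257.7 kip.

φR_n ≈ 258 kip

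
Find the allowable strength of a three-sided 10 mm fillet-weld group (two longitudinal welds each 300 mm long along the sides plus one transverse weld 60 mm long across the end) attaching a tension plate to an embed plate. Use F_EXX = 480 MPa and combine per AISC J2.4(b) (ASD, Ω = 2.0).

t_e = 0.707 × 10 = 7.07 mm.
R_nwl = 0.6 × 480 × 7.07 × 600 × 10⁻³ = 1222 kN (longitudinal, 2 welds).
R_nwt = 0.6 × 480 × 7.07 × 60 × 10⁻³ = 122.2 kN (transverse, base value).
(i) R_nwl + R_nwt = 1344 kN; (ii) 0.85 R_nwl + 1.5 R_nwt = 1222 kN.
R_n = max = 1344 kN [governs: (i)]; R_n/Ω = 671.9 kN.

R_n/Ω ≈ 672 kN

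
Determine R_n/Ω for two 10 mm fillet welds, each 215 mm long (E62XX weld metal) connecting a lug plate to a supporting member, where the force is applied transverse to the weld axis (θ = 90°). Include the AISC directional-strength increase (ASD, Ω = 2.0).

R_n/Ω ≈ 848 kN

E62XX → F_EXX = 620 MPa.
t_e = 0.707 × 10 = 7.07 mm; A_we = 7.07 × 430 = 3040 mm².
Directional factor: 1.0 + 0.5 sin^1.5(90°) = 1.5.
F_nw = 0.6 × 620 × 1.5 = 558 MPa.
R_n/Ω = (558 × 3040) / 2.0 × 10⁻³ = 848.2 kN.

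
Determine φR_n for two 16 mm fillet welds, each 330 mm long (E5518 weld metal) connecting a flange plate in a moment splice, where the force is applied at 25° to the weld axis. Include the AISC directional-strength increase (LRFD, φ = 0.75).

φR_n ≈ 2100 kN

E55XX → F_EXX = 550 MPa.
t_e = 0.707 × 16 = 11.31 mm; A_we = 11.31 × 660 = 7466 mm².
Directional factor: 1.0 + 0.5 sin^1.5(25°) = 1.137.
F_nw = 0.6 × 550 × 1.137 = 375.3 MPa.
φR_n = 0.75 × 375.3 × 7466 × 10⁻³ = 2102 kN.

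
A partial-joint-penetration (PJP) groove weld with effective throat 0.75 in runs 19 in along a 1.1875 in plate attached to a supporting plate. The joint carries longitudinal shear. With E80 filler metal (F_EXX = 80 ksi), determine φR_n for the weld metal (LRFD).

φR_n ≈ 513 kips

Effective throat (given) t_e = 0.75 in.
A_we = 0.75 × 19 = 14.25 in².
F_nw = 0.6 F_EXX = 48 ksi.
φR_n = 0.75 × 48 × 14.25 = 513 kips.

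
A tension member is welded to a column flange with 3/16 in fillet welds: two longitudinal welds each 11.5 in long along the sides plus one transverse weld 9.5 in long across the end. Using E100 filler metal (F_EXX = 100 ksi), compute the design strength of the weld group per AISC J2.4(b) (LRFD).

t_e = 0.707 × 0.1875 = 0.1326 in.
R_nwl = 0.6 × 100 × 0.1326 × 23 = 182.9 kip (longitudinal, 2 welds).
R_nwt = 0.6 × 100 × 0.1326 × 9.5 = 75.56 kip (transverse, base value).
(i) R_nwl + R_nwt = 258.5 kip; (ii) 0.85 R_nwl + 1.5 R_nwt = 268.8 kip.
R_n = max = 268.8 kip [governs: (ii)]; φR_n = 201.6 kip.

φR_n ≈ 202 kip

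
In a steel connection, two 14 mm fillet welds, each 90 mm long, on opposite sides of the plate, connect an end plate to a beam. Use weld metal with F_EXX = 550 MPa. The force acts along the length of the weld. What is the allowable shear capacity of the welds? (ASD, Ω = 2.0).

R_n/Ω ≈ 294 kN

Effective throat t_e = 0.707 × 14 = 9.898 mm.
Total length L = 180 mm; A_we = 9.898 × 180 = 1782 mm².
F_nw = 0.6 F_EXX = 0.6 × 550 = 330 MPa.
R_n = 330 × 1782 × 10⁻³ = 587.9 kN; R_n/Ω = 587.9/2.0 = 294 kN.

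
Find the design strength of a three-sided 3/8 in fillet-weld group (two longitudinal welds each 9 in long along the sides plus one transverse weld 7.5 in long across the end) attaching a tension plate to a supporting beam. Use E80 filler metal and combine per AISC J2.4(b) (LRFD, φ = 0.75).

E80XX → F_EXX = 80 ksi.
t_e = 0.707 × 0.375 = 0.2651 in.
R_nwl = 0.6 × 80 × 0.2651 × 18 = 229.1 kips (longitudinal, 2 welds).
R_nwt = 0.6 × 80 × 0.2651 × 7.5 = 95.44 kips (transverse, base value).
(i) R_nwl + R_nwt = 324.5 kips; (ii) 0.85 R_nwl + 1.5 R_nwt = 337.9 kips.
R_n = max = 337.9 kips [governs: (ii)]; φR_n = 253.4 kips.

φR_n ≈ 253 kips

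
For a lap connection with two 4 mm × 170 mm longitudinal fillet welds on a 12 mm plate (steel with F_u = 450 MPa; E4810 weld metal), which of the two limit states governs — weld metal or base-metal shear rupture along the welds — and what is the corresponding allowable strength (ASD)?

E48XX → F_EXX = 480 MPa.
t_e = 0.707 × 4 = 2.828 mm; L = 340 mm.
Weld metal: R_n/Ω = (1/2.0) × 0.6 × 480 × 2.828 × 340 × 10⁻³ = 138.5 kN.
Base metal (shear rupture): R_n/Ω = (1/2.0) × 0.6 × 450 × 12 × 340 × 10⁻³ = 550.8 kN.
Governing: weld metal.

R_n/Ω ≈ 138 kN (weld metal governs)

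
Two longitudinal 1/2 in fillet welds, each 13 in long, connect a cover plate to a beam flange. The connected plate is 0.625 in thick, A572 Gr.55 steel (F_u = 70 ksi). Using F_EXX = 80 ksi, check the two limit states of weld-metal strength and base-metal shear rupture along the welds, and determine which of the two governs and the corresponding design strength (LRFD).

φR_n ≈ 331 kip (weld metal governs)

t_e = 0.707 × 0.5 = 0.3535 in; L = 26 in.
Weld metal: φR_n = 0.75 × 0.6 × 80 × 0.3535 × 26 = 330.9 kip.
Base metal (shear rupture): φR_n = 0.75 × 0.6 × 70 × 0.625 × 26 = 511.9 kip.
Governing: weld metal.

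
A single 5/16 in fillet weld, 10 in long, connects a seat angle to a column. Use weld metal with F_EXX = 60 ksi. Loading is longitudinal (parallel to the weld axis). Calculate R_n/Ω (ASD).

Effective throat t_e = 0.707 × 0.3125 = 0.2209 in.
Total length L = 10 in; A_we = 0.2209 × 10 = 2.209 in².
F_nw = 0.6 F_EXX = 0.6 × 60 = 36 ksi.
R_n = 36 × 2.209 = 79.54 kip; R_n/Ω = 79.54/2.0 = 39.77 kip.

R_n/Ω ≈ 39.8 kip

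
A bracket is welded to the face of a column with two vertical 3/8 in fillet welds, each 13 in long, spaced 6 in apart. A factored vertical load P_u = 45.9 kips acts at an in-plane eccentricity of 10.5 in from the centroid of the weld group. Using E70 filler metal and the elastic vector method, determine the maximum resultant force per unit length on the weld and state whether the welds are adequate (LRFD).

E70XX → F_EXX = 70 ksi.
Total weld length L_w = 26 in. Treat welds as unit-width lines.
Polar moment about centroid: J = 2[d³/12 + d(b/2)²] = 2[13³/12 + 13×3²] = 600.2 in³.
Direct shear f_v = P/L_w = 45.9 / 26 = 1.765 kip/in (vertical).
Torsion M = P·e = 45.9 × 10.5 = 481.95 kip·in.
Critical point at (x, y) = (3, 6.5) from centroid. f_tx = M·y/J = 5.22 kip/in; f_ty = M·x/J = 2.409 kip/in.
Resultant f_max = √[f_tx² + (f_v + f_ty)²] = √[5.22² + (1.765 + 2.409)²] = 6.684 kip/in.
Capacity per unit length: φr_n = 0.75 × 0.6 × 70 × (0.707 × 0.375) = 8.351 kip/in.
6.684 ≤ 8.351 → adequate.

f_max ≈ 6.68 kip/in; adequate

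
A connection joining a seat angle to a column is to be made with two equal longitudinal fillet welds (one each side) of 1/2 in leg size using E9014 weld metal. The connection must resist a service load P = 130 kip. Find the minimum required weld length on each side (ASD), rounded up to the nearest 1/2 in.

E90XX → F_EXX = 90 ksi.
Throat t_e = 0.707 × 0.5 = 0.3535 in.
r_n/Ω = (0.6 × 90 × 0.3535) / 2.0 = 9.544 kip/in.
L_req = P / (r_n/Ω) = 130 / 9.544 = 13.62 in total.
Per side: 13.62 / 2 = 6.81 in.
Round up → use L = 7 in on each side.

L = 7 in on each side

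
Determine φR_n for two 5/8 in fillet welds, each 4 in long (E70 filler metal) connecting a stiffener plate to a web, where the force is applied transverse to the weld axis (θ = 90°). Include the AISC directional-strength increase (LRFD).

E70XX → F_EXX = 70 ksi.
t_e = 0.707 × 0.625 = 0.4419 in; A_we = 0.4419 × 8 = 3.535 in².
Directional factor: 1.0 + 0.5 sin^1.5(90°) = 1.5.
F_nw = 0.6 × 70 × 1.5 = 63 ksi.
φR_n = 0.75 × 63 × 3.535 = 167 kip.

φR_n ≈ 167 kip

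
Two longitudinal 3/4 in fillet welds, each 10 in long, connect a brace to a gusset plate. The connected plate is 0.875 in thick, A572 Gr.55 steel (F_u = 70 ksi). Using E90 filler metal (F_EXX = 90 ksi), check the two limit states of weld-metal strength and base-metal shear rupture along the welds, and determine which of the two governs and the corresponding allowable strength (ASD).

R_n/Ω ≈ 286 kip (weld metal governs)

t_e = 0.707 × 0.75 = 0.5302 in; L = 20 in.
Weld metal: R_n/Ω = (1/2.0) × 0.6 × 90 × 0.5302 × 20 = 286.3 kip.
Base metal (shear rupture): R_n/Ω = (1/2.0) × 0.6 × 70 × 0.875 × 20 = 367.5 kip.
Governing: weld metal.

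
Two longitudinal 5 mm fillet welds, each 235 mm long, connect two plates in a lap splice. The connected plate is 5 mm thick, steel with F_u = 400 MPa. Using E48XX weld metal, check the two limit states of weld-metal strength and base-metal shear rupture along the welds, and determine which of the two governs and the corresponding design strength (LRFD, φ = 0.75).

E48XX → F_EXX = 480 MPa.
t_e = 0.707 × 5 = 3.535 mm; L = 470 mm.
Weld metal: φR_n = 0.75 × 0.6 × 480 × 3.535 × 470 × 10⁻³ = 358.9 kN.
Base metal (shear rupture): φR_n = 0.75 × 0.6 × 400 × 5 × 470 × 10⁻³ = 423 kN.
Governing: weld metal.

φR_n ≈ 359 kN (weld metal governs)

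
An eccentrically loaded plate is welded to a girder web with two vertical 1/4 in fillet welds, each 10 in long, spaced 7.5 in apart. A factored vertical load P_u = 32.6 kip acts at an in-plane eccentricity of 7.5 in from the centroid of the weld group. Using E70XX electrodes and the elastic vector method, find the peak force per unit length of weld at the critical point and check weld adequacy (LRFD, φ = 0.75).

E70XX → F_EXX = 70 ksi.
Total weld length L_w = 20 in. Treat welds as unit-width lines.
Polar moment about centroid: J = 2[d³/12 + d(b/2)²] = 2[10³/12 + 10×3.75²] = 447.9 in³.
Direct shear f_v = P/L_w = 32.6 / 20 = 1.63 kip/in (vertical).
Torsion M = P·e = 32.6 × 7.5 = 244.5 kip·in.
Critical point at (x, y) = (3.75, 5) from centroid. f_tx = M·y/J = 2.729 kip/in; f_ty = M·x/J = 2.047 kip/in.
Resultant f_max = √[f_tx² + (f_v + f_ty)²] = √[2.729² + (1.63 + 2.047)²] = 4.579 kip/in.
Capacity per unit length: φr_n = 0.75 × 0.6 × 70 × (0.707 × 0.25) = 5.568 kip/in.
4.579 ≤ 5.568 → adequate.

f_max ≈ 4.58 kip/in; adequate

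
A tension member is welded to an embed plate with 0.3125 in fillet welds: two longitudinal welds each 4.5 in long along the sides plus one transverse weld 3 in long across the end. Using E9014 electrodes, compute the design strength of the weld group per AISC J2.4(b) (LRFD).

E90XX → F_EXX = 90 ksi.
t_e = 0.707 × 0.3125 = 0.2209 in.
R_nwl = 0.6 × 90 × 0.2209 × 9 = 107.4 kip (longitudinal, 2 welds).
R_nwt = 0.6 × 90 × 0.2209 × 3 = 35.79 kip (transverse, base value).
(i) R_nwl + R_nwt = 143.2 kip; (ii) 0.85 R_nwl + 1.5 R_nwt = 145 kip.
R_n = max = 145 kip [governs: (ii)]; φR_n = 108.7 kip.

φR_n ≈ 109 kip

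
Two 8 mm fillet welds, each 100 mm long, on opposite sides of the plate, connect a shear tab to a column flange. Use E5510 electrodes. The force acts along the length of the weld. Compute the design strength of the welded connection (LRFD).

φR_n ≈ 280 kN

E55XX → F_EXX = 550 MPa.
Effective throat t_e = 0.707 × 8 = 5.656 mm.
Total length L = 200 mm; A_we = 5.656 × 200 = 1131 mm².
F_nw = 0.6 F_EXX = 0.6 × 550 = 330 MPa.
φR_n = 0.75 × 330 × 1131 × 10⁻³ = 280 kN.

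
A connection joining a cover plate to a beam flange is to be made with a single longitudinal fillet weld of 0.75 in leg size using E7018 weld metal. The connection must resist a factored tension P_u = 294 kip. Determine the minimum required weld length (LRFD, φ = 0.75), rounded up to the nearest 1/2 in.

E70XX → F_EXX = 70 ksi.
Throat t_e = 0.707 × 0.75 = 0.5302 in.
φr_n = 0.75 × 0.6 × 70 × 0.5302 = 16.7 kip/in.
L_req = P_u / φr_n = 294 / 16.7 = 17.6 in total.
Round up → use L = 18 in.

L = 18 in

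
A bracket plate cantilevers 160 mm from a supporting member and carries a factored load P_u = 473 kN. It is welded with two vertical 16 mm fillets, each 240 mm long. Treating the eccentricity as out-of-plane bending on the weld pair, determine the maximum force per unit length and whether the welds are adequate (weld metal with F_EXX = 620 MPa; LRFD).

L_w = 2 × 240 = 480 mm; section modulus (unit throat) S = 2 × L²/6 = 19200 mm².
Direct shear f_v = P/L_w = 473×10³/480 = 985.4 N/mm.
Moment M = P × e = 473×10³ × 160 = 75680000 N·mm; bending f_b = M/S = 3942 N/mm.
f_max = √(f_v² + f_b²) = √(985.4² + 3942²) = 4063 N/mm.
φr_n = 0.75 × 0.6 × 620 × (0.707 × 16) = 3156 N/mm → NOT adequate.

f_max ≈ 4060 N/mm; NOT adequate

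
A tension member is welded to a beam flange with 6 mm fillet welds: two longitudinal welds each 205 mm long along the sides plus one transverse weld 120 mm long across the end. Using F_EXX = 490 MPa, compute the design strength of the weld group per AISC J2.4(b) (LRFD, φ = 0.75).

t_e = 0.707 × 6 = 4.242 mm.
R_nwl = 0.6 × 490 × 4.242 × 410 × 10⁻³ = 511.3 kN (longitudinal, 2 welds).
R_nwt = 0.6 × 490 × 4.242 × 120 × 10⁻³ = 149.7 kN (transverse, base value).
(i) R_nwl + R_nwt = 661 kN; (ii) 0.85 R_nwl + 1.5 R_nwt = 659.1 kN.
R_n = max = 661 kN [governs: (i)]; φR_n = 495.7 kN.

φR_n ≈ 496 kN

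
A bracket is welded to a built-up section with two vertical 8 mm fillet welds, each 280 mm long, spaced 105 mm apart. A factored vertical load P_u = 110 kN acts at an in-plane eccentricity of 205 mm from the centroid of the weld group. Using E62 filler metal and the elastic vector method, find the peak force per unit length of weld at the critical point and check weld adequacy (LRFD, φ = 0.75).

E62XX → F_EXX = 620 MPa.
Total weld length L_w = 560 mm. Treat welds as unit-width lines.
Polar moment about centroid: J = 2[d³/12 + d(b/2)²] = 2[280³/12 + 280×52.5²] = 5202000 mm³.
Direct shear f_v = P/L_w = 110×10³ / 560 = 196.4 N/mm (vertical).
Torsion M = P·e = 110×10³ × 205 = 22550000 N·mm.
Critical point at (x, y) = (52.5, 140) from centroid. f_tx = M·y/J = 606.9 N/mm; f_ty = M·x/J = 227.6 N/mm.
Resultant f_max = √[f_tx² + (f_v + f_ty)²] = √[606.9² + (196.4 + 227.6)²] = 740.3 N/mm.
Capacity per unit length: φr_n = 0.75 × 0.6 × 620 × (0.707 × 8) = 1578 N/mm.
740.3 ≤ 1578 → adequate.

f_max ≈ 740 N/mm; adequate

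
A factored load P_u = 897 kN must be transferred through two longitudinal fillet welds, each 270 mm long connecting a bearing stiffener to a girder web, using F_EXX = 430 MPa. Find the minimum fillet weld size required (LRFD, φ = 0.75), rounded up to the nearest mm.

Total weld length L = 540 mm.
Required throat t_e = P_u / (φ × 0.6 F_EXX × L) = 897 / (0.75 × 0.6 × 430 × 540 × 10⁻³) = 8.585 mm.
Required leg w = t_e / 0.707 = 12.14 mm → use 13 mm.

w = 13 mm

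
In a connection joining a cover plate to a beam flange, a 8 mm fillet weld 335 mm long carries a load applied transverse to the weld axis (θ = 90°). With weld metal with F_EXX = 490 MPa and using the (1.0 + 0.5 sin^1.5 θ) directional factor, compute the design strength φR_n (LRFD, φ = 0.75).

φR_n ≈ 627 kN

t_e = 0.707 × 8 = 5.656 mm; A_we = 5.656 × 335 = 1895 mm².
Directional factor: 1.0 + 0.5 sin^1.5(90°) = 1.5.
F_nw = 0.6 × 490 × 1.5 = 441 MPa.
φR_n = 0.75 × 441 × 1895 × 10⁻³ = 626.7 kN.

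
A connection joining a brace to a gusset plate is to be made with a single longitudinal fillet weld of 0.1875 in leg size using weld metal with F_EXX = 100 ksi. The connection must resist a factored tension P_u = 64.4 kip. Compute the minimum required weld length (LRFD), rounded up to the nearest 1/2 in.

Throat t_e = 0.707 × 0.1875 = 0.1326 in.
φr_n = 0.75 × 0.6 × 100 × 0.1326 = 5.965 kip/in.
L_req = P_u / φr_n = 64.4 / 5.965 = 10.8 in total.
Round up → use L = 11 in.

L = 11 in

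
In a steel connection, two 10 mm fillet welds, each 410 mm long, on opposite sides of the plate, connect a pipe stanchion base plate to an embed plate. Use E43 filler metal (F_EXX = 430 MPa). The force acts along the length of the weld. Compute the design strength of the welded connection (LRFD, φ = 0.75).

φR_n ≈ 1120 kN

Effective throat t_e = 0.707 × 10 = 7.07 mm.
Total length L = 820 mm; A_we = 7.07 × 820 = 5797 mm².
F_nw = 0.6 F_EXX = 0.6 × 430 = 258 MPa.
φR_n = 0.75 × 258 × 5797 × 10⁻³ = 1122 kN.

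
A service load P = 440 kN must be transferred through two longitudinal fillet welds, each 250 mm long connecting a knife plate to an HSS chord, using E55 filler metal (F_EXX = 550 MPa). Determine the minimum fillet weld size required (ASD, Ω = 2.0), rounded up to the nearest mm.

Total weld length L = 500 mm.
Required throat t_e = P × Ω / (0.6 F_EXX × L) = 440 × 2.0 / (0.6 × 550 × 500 × 10⁻³) = 5.333 mm.
Required leg w = t_e / 0.707 = 7.544 mm → use 8 mm.

w = 8 mm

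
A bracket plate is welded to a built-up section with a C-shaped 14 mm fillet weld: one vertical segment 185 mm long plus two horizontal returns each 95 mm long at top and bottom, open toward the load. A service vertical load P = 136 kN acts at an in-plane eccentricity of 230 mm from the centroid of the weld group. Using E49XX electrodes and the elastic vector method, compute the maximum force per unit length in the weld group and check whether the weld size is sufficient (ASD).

f_max ≈ 1700 N/mm; NOT adequate

E49XX → F_EXX = 490 MPa.
Total weld length L_w = 375 mm. Treat welds as unit-width lines.
Centroid: x̄ = 2×95×47.5 / 375 = 24.07 mm from the vertical weld.
Polar moment about centroid: J = I_x + I_y = [185³/12 + 2×95×92.5²] + [185×24.07² + 2(95³/12 + 95×23.43²)] = 2508000 mm³.
Direct shear f_v = P/L_w = 136×10³ / 375 = 362.7 N/mm (vertical).
Torsion M = P·e = 136×10³ × 230 = 31280000 N·mm.
Critical point at (x, y) = (70.93, 92.5) from centroid. f_tx = M·y/J = 1154 N/mm; f_ty = M·x/J = 884.8 N/mm.
Resultant f_max = √[f_tx² + (f_v + f_ty)²] = √[1154² + (362.7 + 884.8)²] = 1699 N/mm.
Capacity per unit length: r_n/Ω = (1/2.0) × 0.6 × 490 × (0.707 × 14) = 1455 N/mm.
1699 > 1455 → NOT adequate.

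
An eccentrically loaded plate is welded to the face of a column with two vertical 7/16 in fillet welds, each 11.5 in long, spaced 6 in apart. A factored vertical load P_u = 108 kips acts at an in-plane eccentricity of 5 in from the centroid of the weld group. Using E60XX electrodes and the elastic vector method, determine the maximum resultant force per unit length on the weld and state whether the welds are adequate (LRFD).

f_max ≈ 10.6 kip/in; NOT adequate

E60XX → F_EXX = 60 ksi.
Total weld length L_w = 23 in. Treat welds as unit-width lines.
Polar moment about centroid: J = 2[d³/12 + d(b/2)²] = 2[11.5³/12 + 11.5×3²] = 460.5 in³.
Direct shear f_v = P/L_w = 108 / 23 = 4.696 kip/in (vertical).
Torsion M = P·e = 108 × 5 = 540 kip·in.
Critical point at (x, y) = (3, 5.75) from centroid. f_tx = M·y/J = 6.743 kip/in; f_ty = M·x/J = 3.518 kip/in.
Resultant f_max = √[f_tx² + (f_v + f_ty)²] = √[6.743² + (4.696 + 3.518)²] = 10.63 kip/in.
Capacity per unit length: φr_n = 0.75 × 0.6 × 60 × (0.707 × 0.4375) = 8.351 kip/in.
10.63 > 8.351 → NOT adequate.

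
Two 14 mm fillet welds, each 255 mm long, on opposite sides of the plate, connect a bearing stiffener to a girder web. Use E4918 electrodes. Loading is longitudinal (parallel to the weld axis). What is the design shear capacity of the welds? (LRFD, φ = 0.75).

φR_n ≈ 1110 kN

E49XX → F_EXX = 490 MPa.
Effective throat t_e = 0.707 × 14 = 9.898 mm.
Total length L = 510 mm; A_we = 9.898 × 510 = 5048 mm².
F_nw = 0.6 F_EXX = 0.6 × 490 = 294 MPa.
φR_n = 0.75 × 294 × 5048 × 10⁻³ = 1113 kN.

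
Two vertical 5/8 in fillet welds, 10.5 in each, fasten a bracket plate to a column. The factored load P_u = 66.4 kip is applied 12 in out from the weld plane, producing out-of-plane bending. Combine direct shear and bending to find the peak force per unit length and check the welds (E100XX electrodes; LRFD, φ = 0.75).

E100XX → F_EXX = 100 ksi.
L_w = 2 × 10.5 = 21 in; section modulus (unit throat) S = 2 × L²/6 = 36.75 in².
Direct shear f_v = P/L_w = 66.4/21 = 3.162 kip/in.
Moment M = P × e = 66.4 × 12 = 796.8 kip·in; bending f_b = M/S = 21.68 kip/in.
f_max = √(f_v² + f_b²) = √(3.162² + 21.68²) = 21.91 kip/in.
φr_n = 0.75 × 0.6 × 100 × (0.707 × 0.625) = 19.88 kip/in → NOT adequate.

f_max ≈ 21.9 kip/in; NOT adequate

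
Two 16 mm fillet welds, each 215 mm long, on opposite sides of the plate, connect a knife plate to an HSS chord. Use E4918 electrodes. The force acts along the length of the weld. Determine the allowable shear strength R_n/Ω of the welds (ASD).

E49XX → F_EXX = 490 MPa.
Effective throat t_e = 0.707 × 16 = 11.31 mm.
Total length L = 430 mm; A_we = 11.31 × 430 = 4864 mm².
F_nw = 0.6 F_EXX = 0.6 × 490 = 294 MPa.
R_n = 294 × 4864 × 10⁻³ = 1430 kN; R_n/Ω = 1430/2.0 = 715 kN.

R_n/Ω ≈ 715 kN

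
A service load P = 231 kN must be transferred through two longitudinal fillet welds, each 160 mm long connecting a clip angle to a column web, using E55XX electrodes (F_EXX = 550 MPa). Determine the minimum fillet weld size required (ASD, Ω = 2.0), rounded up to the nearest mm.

Total weld length L = 320 mm.
Required throat t_e = P × Ω / (0.6 F_EXX × L) = 231 × 2.0 / (0.6 × 550 × 320 × 10⁻³) = 4.375 mm.
Required leg w = t_e / 0.707 = 6.188 mm → use 7 mm.

w = 7 mm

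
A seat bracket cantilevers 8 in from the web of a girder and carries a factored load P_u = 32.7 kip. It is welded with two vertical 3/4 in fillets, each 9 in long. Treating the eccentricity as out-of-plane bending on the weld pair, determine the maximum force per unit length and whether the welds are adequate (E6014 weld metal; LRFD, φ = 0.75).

E60XX → F_EXX = 60 ksi.
L_w = 2 × 9 = 18 in; section modulus (unit throat) S = 2 × L²/6 = 27 in².
Direct shear f_v = P/L_w = 32.7/18 = 1.817 kip/in.
Moment M = P × e = 32.7 × 8 = 261.6 kip·in; bending f_b = M/S = 9.689 kip/in.
f_max = √(f_v² + f_b²) = √(1.817² + 9.689²) = 9.858 kip/in.
φr_n = 0.75 × 0.6 × 60 × (0.707 × 0.75) = 14.32 kip/in → adequate.

f_max ≈ 9.86 kip/in; adequate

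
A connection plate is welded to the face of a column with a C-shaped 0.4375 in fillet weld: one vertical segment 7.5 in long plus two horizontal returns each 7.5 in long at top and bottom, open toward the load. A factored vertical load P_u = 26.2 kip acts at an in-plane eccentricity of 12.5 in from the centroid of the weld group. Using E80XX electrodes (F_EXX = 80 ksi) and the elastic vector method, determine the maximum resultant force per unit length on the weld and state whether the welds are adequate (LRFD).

f_max ≈ 6.26 kip/in; adequate

Total weld length L_w = 22.5 in. Treat welds as unit-width lines.
Centroid: x̄ = 2×7.5×3.75 / 22.5 = 2.5 in from the vertical weld.
Polar moment about centroid: J = I_x + I_y = [7.5³/12 + 2×7.5×3.75²] + [7.5×2.5² + 2(7.5³/12 + 7.5×1.25²)] = 386.7 in³.
Direct shear f_v = P/L_w = 26.2 / 22.5 = 1.164 kip/in (vertical).
Torsion M = P·e = 26.2 × 12.5 = 327.5 kip·in.
Critical point at (x, y) = (5, 3.75) from centroid. f_tx = M·y/J = 3.176 kip/in; f_ty = M·x/J = 4.234 kip/in.
Resultant f_max = √[f_tx² + (f_v + f_ty)²] = √[3.176² + (1.164 + 4.234)²] = 6.264 kip/in.
Capacity per unit length: φr_n = 0.75 × 0.6 × 80 × (0.707 × 0.4375) = 11.14 kip/in.
6.264 ≤ 11.14 → adequate.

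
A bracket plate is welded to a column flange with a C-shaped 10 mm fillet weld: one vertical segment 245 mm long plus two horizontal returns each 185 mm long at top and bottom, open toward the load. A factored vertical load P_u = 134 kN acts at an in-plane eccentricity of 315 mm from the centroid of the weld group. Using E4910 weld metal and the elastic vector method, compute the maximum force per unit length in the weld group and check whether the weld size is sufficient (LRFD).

f_max ≈ 996 N/mm; adequate

E49XX → F_EXX = 490 MPa.
Total weld length L_w = 615 mm. Treat welds as unit-width lines.
Centroid: x̄ = 2×185×92.5 / 615 = 55.65 mm from the vertical weld.
Polar moment about centroid: J = I_x + I_y = [245³/12 + 2×185×122.5²] + [245×55.65² + 2(185³/12 + 185×36.85²)] = 9094000 mm³.
Direct shear f_v = P/L_w = 134×10³ / 615 = 217.9 N/mm (vertical).
Torsion M = P·e = 134×10³ × 315 = 42210000 N·mm.
Critical point at (x, y) = (129.3, 122.5) from centroid. f_tx = M·y/J = 568.6 N/mm; f_ty = M·x/J = 600.4 N/mm.
Resultant f_max = √[f_tx² + (f_v + f_ty)²] = √[568.6² + (217.9 + 600.4)²] = 996.4 N/mm.
Capacity per unit length: φr_n = 0.75 × 0.6 × 490 × (0.707 × 10) = 1559 N/mm.
996.4 ≤ 1559 → adequate.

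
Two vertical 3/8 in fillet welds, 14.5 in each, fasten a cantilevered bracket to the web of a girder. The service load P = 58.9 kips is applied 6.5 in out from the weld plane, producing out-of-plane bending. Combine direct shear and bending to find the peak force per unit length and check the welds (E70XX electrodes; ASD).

E70XX → F_EXX = 70 ksi.
L_w = 2 × 14.5 = 29 in; section modulus (unit throat) S = 2 × L²/6 = 70.08 in².
Direct shear f_v = P/L_w = 58.9/29 = 2.031 kip/in.
Moment M = P × e = 58.9 × 6.5 = 382.85 kip·in; bending f_b = M/S = 5.463 kip/in.
f_max = √(f_v² + f_b²) = √(2.031² + 5.463²) = 5.828 kip/in.
r_n/Ω = (1/2.0) × 0.6 × 70 × (0.707 × 0.375) = 5.568 kip/in → NOT adequate.

f_max ≈ 5.83 kip/in; NOT adequate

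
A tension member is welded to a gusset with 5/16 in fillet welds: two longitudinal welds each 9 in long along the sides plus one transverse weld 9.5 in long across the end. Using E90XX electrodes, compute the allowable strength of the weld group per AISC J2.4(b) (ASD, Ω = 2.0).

E90XX → F_EXX = 90 ksi.
t_e = 0.707 × 0.3125 = 0.2209 in.
R_nwl = 0.6 × 90 × 0.2209 × 18 = 214.8 kip (longitudinal, 2 welds).
R_nwt = 0.6 × 90 × 0.2209 × 9.5 = 113.3 kip (transverse, base value).
(i) R_nwl + R_nwt = 328.1 kip; (ii) 0.85 R_nwl + 1.5 R_nwt = 352.5 kip.
R_n = max = 352.5 kip [governs: (ii)]; R_n/Ω = 176.3 kip.

R_n/Ω ≈ 176 kip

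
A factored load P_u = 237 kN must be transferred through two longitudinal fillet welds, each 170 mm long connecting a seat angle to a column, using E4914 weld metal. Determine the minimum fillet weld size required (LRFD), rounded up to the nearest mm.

E49XX → F_EXX = 490 MPa.
Total weld length L = 340 mm.
Required throat t_e = P_u / (φ × 0.6 F_EXX × L) = 237 / (0.75 × 0.6 × 490 × 340 × 10⁻³) = 3.161 mm.
Required leg w = t_e / 0.707 = 4.471 mm → use 5 mm.

w = 5 mm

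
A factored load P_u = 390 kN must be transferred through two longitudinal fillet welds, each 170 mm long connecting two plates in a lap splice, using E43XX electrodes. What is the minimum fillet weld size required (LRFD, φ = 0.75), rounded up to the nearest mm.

w = 9 mm

E43XX → F_EXX = 430 MPa.
Total weld length L = 340 mm.
Required throat t_e = P_u / (φ × 0.6 F_EXX × L) = 390 / (0.75 × 0.6 × 430 × 340 × 10⁻³) = 5.928 mm.
Required leg w = t_e / 0.707 = 8.385 mm → use 9 mm.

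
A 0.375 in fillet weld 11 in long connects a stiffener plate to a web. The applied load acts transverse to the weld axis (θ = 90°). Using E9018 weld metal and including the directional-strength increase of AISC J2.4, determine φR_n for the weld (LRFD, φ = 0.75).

φR_n ≈ 177 kips

E90XX → F_EXX = 90 ksi.
t_e = 0.707 × 0.375 = 0.2651 in; A_we = 0.2651 × 11 = 2.916 in².
Directional factor: 1.0 + 0.5 sin^1.5(90°) = 1.5.
F_nw = 0.6 × 90 × 1.5 = 81 ksi.
φR_n = 0.75 × 81 × 2.916 = 177.2 kips.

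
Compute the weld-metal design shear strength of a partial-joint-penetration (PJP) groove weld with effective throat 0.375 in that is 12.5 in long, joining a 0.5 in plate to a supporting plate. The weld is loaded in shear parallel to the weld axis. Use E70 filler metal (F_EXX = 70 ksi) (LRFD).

Effective throat (given) t_e = 0.375 in.
A_we = 0.375 × 12.5 = 4.688 in².
F_nw = 0.6 F_EXX = 42 ksi.
φR_n = 0.75 × 42 × 4.688 = 147.7 kips.

φR_n ≈ 148 kips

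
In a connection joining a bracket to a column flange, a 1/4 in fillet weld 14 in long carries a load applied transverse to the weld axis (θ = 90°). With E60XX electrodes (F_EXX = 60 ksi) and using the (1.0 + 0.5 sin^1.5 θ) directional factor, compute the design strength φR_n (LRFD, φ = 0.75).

t_e = 0.707 × 0.25 = 0.1767 in; A_we = 0.1767 × 14 = 2.474 in².
Directional factor: 1.0 + 0.5 sin^1.5(90°) = 1.5.
F_nw = 0.6 × 60 × 1.5 = 54 ksi.
φR_n = 0.75 × 54 × 2.474 = 100.2 kip.

φR_n ≈ 100 kip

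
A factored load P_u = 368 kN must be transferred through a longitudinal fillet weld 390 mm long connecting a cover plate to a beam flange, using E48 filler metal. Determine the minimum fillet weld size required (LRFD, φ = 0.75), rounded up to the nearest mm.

E48XX → F_EXX = 480 MPa.
Total weld length L = 390 mm.
Required throat t_e = P_u / (φ × 0.6 F_EXX × L) = 368 / (0.75 × 0.6 × 480 × 390 × 10⁻³) = 4.368 mm.
Required leg w = t_e / 0.707 = 6.179 mm → use 7 mm.

w = 7 mm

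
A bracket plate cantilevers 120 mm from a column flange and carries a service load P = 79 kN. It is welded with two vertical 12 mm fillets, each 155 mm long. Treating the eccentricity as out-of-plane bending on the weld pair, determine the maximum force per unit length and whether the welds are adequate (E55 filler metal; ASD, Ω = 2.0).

f_max ≈ 1210 N/mm; adequate

E55XX → F_EXX = 550 MPa.
L_w = 2 × 155 = 310 mm; section modulus (unit throat) S = 2 × L²/6 = 8008 mm².
Direct shear f_v = P/L_w = 79×10³/310 = 254.8 N/mm.
Moment M = P × e = 79×10³ × 120 = 9480000 N·mm; bending f_b = M/S = 1184 N/mm.
f_max = √(f_v² + f_b²) = √(254.8² + 1184²) = 1211 N/mm.
r_n/Ω = (1/2.0) × 0.6 × 550 × (0.707 × 12) = 1400 N/mm → adequate.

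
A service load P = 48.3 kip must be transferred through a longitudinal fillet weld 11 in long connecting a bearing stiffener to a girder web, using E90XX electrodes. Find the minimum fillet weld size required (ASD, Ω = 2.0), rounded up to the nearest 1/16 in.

E90XX → F_EXX = 90 ksi.
Total weld length L = 11 in.
Required throat t_e = P × Ω / (0.6 F_EXX × L) = 48.3 × 2.0 / (0.6 × 90 × 11) = 0.1626 in.
Required leg w = t_e / 0.707 = 0.23 in → use 1/4 in.

w = 1/4 in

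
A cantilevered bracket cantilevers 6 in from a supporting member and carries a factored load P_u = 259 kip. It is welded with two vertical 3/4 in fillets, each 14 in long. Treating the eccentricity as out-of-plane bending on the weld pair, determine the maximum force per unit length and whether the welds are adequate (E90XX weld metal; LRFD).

f_max ≈ 25.5 kip/in; NOT adequate

E90XX → F_EXX = 90 ksi.
L_w = 2 × 14 = 28 in; section modulus (unit throat) S = 2 × L²/6 = 65.33 in².
Direct shear f_v = P/L_w = 259/28 = 9.25 kip/in.
Moment M = P × e = 259 × 6 = 1554 kip·in; bending f_b = M/S = 23.79 kip/in.
f_max = √(f_v² + f_b²) = √(9.25² + 23.79²) = 25.52 kip/in.
φr_n = 0.75 × 0.6 × 90 × (0.707 × 0.75) = 21.48 kip/in → NOT adequate.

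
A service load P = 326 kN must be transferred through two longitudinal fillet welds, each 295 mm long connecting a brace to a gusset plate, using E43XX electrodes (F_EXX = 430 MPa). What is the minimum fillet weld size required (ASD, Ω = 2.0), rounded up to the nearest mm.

w = 7 mm

Total weld length L = 590 mm.
Required throat t_e = P × Ω / (0.6 F_EXX × L) = 326 × 2.0 / (0.6 × 430 × 590 × 10⁻³) = 4.283 mm.
Required leg w = t_e / 0.707 = 6.058 mm → use 7 mm.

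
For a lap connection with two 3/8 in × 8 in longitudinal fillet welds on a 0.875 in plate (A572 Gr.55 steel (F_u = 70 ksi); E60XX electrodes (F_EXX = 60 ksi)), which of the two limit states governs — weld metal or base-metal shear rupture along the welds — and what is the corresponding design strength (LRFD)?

φR_n ≈ 115 kip (weld metal governs)

t_e = 0.707 × 0.375 = 0.2651 in; L = 16 in.
Weld metal: φR_n = 0.75 × 0.6 × 60 × 0.2651 × 16 = 114.5 kip.
Base metal (shear rupture): φR_n = 0.75 × 0.6 × 70 × 0.875 × 16 = 441 kip.
Governing: weld metal.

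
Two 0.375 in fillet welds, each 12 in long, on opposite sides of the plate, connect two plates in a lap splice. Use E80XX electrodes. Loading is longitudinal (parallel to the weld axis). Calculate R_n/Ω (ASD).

E80XX → F_EXX = 80 ksi.
Effective throat t_e = 0.707 × 0.375 = 0.2651 in.
Total length L = 24 in; A_we = 0.2651 × 24 = 6.363 in².
F_nw = 0.6 F_EXX = 0.6 × 80 = 48 ksi.
R_n = 48 × 6.363 = 305.4 kips; R_n/Ω = 305.4/2.0 = 152.7 kips.

R_n/Ω ≈ 153 kips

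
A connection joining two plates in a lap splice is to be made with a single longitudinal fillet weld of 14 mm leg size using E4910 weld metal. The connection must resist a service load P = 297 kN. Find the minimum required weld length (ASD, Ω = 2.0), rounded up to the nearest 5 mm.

E49XX → F_EXX = 490 MPa.
Throat t_e = 0.707 × 14 = 9.898 mm.
r_n/Ω = (0.6 × 490 × 9.898) / 2.0 = 1455 N/mm = 1.455 kN/mm.
L_req = P / (r_n/Ω) = 297 / 1.455 = 204.1 mm total.
Round up → use L = 205 mm.

L = 205 mm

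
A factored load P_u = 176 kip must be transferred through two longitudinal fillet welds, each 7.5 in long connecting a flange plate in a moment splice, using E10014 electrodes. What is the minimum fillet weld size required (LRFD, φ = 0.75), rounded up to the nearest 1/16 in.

E100XX → F_EXX = 100 ksi.
Total weld length L = 15 in.
Required throat t_e = P_u / (φ × 0.6 F_EXX × L) = 176 / (0.75 × 0.6 × 100 × 15) = 0.2607 in.
Required leg w = t_e / 0.707 = 0.3688 in → use 3/8 in.

w = 3/8 in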